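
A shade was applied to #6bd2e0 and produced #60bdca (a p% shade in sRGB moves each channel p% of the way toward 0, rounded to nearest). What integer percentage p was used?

#6bd2e0 is rgb(107, 210, 224); #60bdca is rgb(96, 189, 202).
On the B channel (widest range): 202 ≈ 224 + (p/100)(0 − 224), so p ≈ 100×(202 − 224)/(0 − 224) = -2200/-224 = 9.82.
p = 10 reproduces all three channels after rounding.

10%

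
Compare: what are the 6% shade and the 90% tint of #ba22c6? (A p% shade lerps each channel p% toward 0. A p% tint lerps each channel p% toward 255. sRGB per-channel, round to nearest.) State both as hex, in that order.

#ba22c6 is rgb(186, 34, 198).
6% shade:
  R: 186 − 11.16 = 174.84 → 175
  G: 34 − 2.04 = 31.96 → 32
  B: 198 − 11.88 = 186.12 → 186
  → #af20ba
90% tint:
  R: 186 + 0.9×(255−186) = 186 + 62.1 = 248.1 → 248
  G: 34 + 198.9 = 232.9 → 233
  B: 198 + 51.3 = 249.3 → 249
  → #f8e9f9

#af20ba, #f8e9f9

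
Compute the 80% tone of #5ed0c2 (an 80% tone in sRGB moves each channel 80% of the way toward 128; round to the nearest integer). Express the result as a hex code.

#5ed0c2 is rgb(94, 208, 194).
Per channel, c → c + 0.8(128 − c):
  R: 94 + 0.8×(128−94) = 94 + 27.2 = 121.2 → 121
  G: 208 − 64 = 144 → 144
  B: 194 − 52.8 = 141.2 → 141
rgb(121, 144, 141) = #79908d.

#79908d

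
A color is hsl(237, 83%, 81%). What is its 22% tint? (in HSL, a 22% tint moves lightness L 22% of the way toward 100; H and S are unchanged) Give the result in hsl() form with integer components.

L moves 22% from 81 toward 100: 81 + 4.18 = 85.18 → 85.
H and S are unchanged.

hsl(237, 83%, 85%)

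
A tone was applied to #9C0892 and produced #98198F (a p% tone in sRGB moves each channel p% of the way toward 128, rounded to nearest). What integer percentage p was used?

#9C0892 is rgb(156, 8, 146); #98198F is rgb(152, 25, 143).
On the G channel (widest range): 25 ≈ 8 + (p/100)(128 − 8), so p ≈ 100×(25 − 8)/(128 − 8) = 1700/120 = 14.17.
p = 14 reproduces all three channels after rounding.

14%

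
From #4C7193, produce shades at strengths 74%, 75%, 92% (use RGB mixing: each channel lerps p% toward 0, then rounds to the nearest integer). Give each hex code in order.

#4C7193 is rgb(76, 113, 147).
74%: (76 − 56.24 = 19.76→20, 113 − 83.62 = 29.38→29, 147 − 108.78 = 38.22→38) → #141D26
75%: (76 − 57 = 19→19, 113 − 84.75 = 28.25→28, 147 − 110.25 = 36.75→37) → #131C25
92%: (76 − 69.92 = 6.08→6, 113 − 103.96 = 9.04→9, 147 − 135.24 = 11.76→12) → #06090C

#141D26, #131C25, #06090C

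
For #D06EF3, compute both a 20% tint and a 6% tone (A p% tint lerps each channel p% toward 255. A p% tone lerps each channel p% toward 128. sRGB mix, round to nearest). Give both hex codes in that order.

#D06EF3 is rgb(208, 110, 243).
20% tint:
  R: 208 + 0.2×(255−208) = 208 + 9.4 = 217.4 → 217
  G: 110 + 0.2×(255−110) = 110 + 29 = 139 → 139
  B: 243 + 0.2×(255−243) = 243 + 2.4 = 245.4 → 245
  → #D98BF5
6% tone:
  R: 208 + 0.06×(128−208) = 208 − 4.8 = 203.2 → 203
  G: 110 + 0.06×(128−110) = 110 + 1.08 = 111.08 → 111
  B: 243 + 0.06×(128−243) = 243 − 6.9 = 236.1 → 236
  → #CB6FEC

#D98BF5, #CB6FEC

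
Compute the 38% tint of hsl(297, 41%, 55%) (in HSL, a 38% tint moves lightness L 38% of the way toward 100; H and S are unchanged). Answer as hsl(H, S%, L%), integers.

hsl(297, 41%, 72%)

L moves 38% from 55 toward 100: 55 + 17.1 = 72.1 → 72.
H and S are unchanged.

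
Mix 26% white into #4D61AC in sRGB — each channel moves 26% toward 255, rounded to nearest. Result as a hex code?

#7B8AC2

#4D61AC is rgb(77, 97, 172).
Lerp each channel 26% toward 255:
  R: 77 + 46.28 = 123.28 → 123
  G: 97 + 0.26×(255−97) = 97 + 41.08 = 138.08 → 138
  B: 172 + 0.26×(255−172) = 172 + 21.58 = 193.58 → 194
rgb(123, 138, 194) = #7B8AC2.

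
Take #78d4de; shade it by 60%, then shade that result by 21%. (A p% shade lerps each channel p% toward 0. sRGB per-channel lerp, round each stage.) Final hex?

#78d4de is rgb(120, 212, 222).
A 60% shade moves each channel 60% toward 0:
  R: 120 + 0.6×(0−120) = 120 − 72 = 48 → 48
  G: 212 + 0.6×(0−212) = 212 − 127.2 = 84.8 → 85
  B: 222 + 0.6×(0−222) = 222 − 133.2 = 88.8 → 89
After the shade: rgb(48, 85, 89) = #305559.
Per channel, c → c + 0.21(0 − c):
  R: 48 − 10.08 = 37.92 → 38
  G: 85 − 17.85 = 67.15 → 67
  B: 89 + 0.21×(0−89) = 89 − 18.69 = 70.31 → 70
rgb(38, 67, 70) = #264346.

#264346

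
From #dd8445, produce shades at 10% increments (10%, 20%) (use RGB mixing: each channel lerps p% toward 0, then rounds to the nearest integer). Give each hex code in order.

#dd8445 is rgb(221, 132, 69).
10%: (221 − 22.1 = 198.9→199, 132 − 13.2 = 118.8→119, 69 − 6.9 = 62.1→62) → #c7773e
20%: (221 − 44.2 = 176.8→177, 132 − 26.4 = 105.6→106, 69 − 13.8 = 55.2→55) → #b16a37

#c7773e, #b16a37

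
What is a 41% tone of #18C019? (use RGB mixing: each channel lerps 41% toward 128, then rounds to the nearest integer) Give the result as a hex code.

#18C019 is rgb(24, 192, 25).
Lerp each channel 41% toward 128:
  R: 24 + 42.64 = 66.64 → 67
  G: 192 + 0.41×(128−192) = 192 − 26.24 = 165.76 → 166
  B: 25 + 0.41×(128−25) = 25 + 42.23 = 67.23 → 67
rgb(67, 166, 67) = #43A643.

#43A643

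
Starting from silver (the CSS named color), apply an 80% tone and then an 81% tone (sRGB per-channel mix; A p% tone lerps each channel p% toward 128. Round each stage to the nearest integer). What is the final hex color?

CSS silver is rgb(192, 192, 192).
Lerp each channel 80% toward 128:
  R: 192 − 51.2 = 140.8 → 141
  G: 192 + 0.8×(128−192) = 192 − 51.2 = 140.8 → 141
  B: 192 + 0.8×(128−192) = 192 − 51.2 = 140.8 → 141
After the tone: rgb(141, 141, 141) = #8D8D8D.
An 81% tone moves each channel 81% toward 128:
  R: 141 − 10.53 = 130.47 → 130
  G: 141 − 10.53 = 130.47 → 130
  B: 141 + 0.81×(128−141) = 141 − 10.53 = 130.47 → 130
rgb(130, 130, 130) = #828282.

#828282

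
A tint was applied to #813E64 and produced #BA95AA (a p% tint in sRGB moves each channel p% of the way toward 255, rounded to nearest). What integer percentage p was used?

45%

#813E64 is rgb(129, 62, 100); #BA95AA is rgb(186, 149, 170).
On the G channel (widest range): 149 ≈ 62 + (p/100)(255 − 62), so p ≈ 100×(149 − 62)/(255 − 62) = 8700/193 = 45.08.
p = 45 reproduces all three channels after rounding.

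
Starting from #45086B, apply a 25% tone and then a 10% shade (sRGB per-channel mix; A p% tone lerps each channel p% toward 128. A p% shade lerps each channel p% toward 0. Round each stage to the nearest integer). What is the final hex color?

#4C2265

#45086B is rgb(69, 8, 107).
Per channel, c → c + 0.25(128 − c):
  R: 69 + 14.75 = 83.75 → 84
  G: 8 + 0.25×(128−8) = 8 + 30 = 38 → 38
  B: 107 + 0.25×(128−107) = 107 + 5.25 = 112.25 → 112
After the tone: rgb(84, 38, 112) = #542670.
Per channel, c → c + 0.1(0 − c):
  R: 84 − 8.4 = 75.6 → 76
  G: 38 + 0.1×(0−38) = 38 − 3.8 = 34.2 → 34
  B: 112 + 0.1×(0−112) = 112 − 11.2 = 100.8 → 101
rgb(76, 34, 101) = #4C2265.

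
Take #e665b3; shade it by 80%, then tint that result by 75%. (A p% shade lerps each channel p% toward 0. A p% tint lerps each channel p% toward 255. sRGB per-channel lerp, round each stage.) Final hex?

#cbc4c8

#e665b3 is rgb(230, 101, 179).
An 80% shade moves each channel 80% toward 0:
  R: 230 − 184 = 46 → 46
  G: 101 + 0.8×(0−101) = 101 − 80.8 = 20.2 → 20
  B: 179 − 143.2 = 35.8 → 36
After the shade: rgb(46, 20, 36) = #2e1424.
A 75% tint moves each channel 75% toward 255:
  R: 46 + 0.75×(255−46) = 46 + 156.75 = 202.75 → 203
  G: 20 + 0.75×(255−20) = 20 + 176.25 = 196.25 → 196
  B: 36 + 164.25 = 200.25 → 200
rgb(203, 196, 200) = #cbc4c8.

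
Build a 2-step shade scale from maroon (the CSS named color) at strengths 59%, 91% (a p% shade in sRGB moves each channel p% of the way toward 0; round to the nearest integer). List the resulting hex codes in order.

#340000, #0C0000

CSS maroon is rgb(128, 0, 0).
59%: (128 − 75.52 = 52.48→52, 0→0, 0→0) → #340000
91%: (128 − 116.48 = 11.52→12, 0→0, 0→0) → #0C0000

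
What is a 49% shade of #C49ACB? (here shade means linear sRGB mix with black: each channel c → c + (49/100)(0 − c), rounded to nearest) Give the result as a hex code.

#C49ACB is rgb(196, 154, 203).
A 49% shade moves each channel 49% toward 0:
  R: 196 − 96.04 = 99.96 → 100
  G: 154 + 0.49×(0−154) = 154 − 75.46 = 78.54 → 79
  B: 203 − 99.47 = 103.53 → 104
rgb(100, 79, 104) = #644F68.

#644F68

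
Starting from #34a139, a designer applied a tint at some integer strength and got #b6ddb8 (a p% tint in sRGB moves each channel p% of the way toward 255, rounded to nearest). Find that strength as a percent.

#34a139 is rgb(52, 161, 57); #b6ddb8 is rgb(182, 221, 184).
On the R channel (widest range): 182 ≈ 52 + (p/100)(255 − 52), so p ≈ 100×(182 − 52)/(255 − 52) = 13000/203 = 64.04.
p = 64 reproduces all three channels after rounding.

64%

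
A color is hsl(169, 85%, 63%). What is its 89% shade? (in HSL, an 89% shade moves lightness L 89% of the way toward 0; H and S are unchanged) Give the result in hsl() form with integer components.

L moves 89% from 63 toward 0: 63 − 56.07 = 6.93 → 7.
H and S are unchanged.

hsl(169, 85%, 7%)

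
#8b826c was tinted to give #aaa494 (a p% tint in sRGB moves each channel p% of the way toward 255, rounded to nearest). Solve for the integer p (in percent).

#8b826c is rgb(139, 130, 108); #aaa494 is rgb(170, 164, 148).
On the B channel (widest range): 148 ≈ 108 + (p/100)(255 − 108), so p ≈ 100×(148 − 108)/(255 − 108) = 4000/147 = 27.21.
p = 27 reproduces all three channels after rounding.

27%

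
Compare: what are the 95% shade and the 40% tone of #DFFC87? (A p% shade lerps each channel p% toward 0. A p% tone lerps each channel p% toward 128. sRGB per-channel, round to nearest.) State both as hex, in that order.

#DFFC87 is rgb(223, 252, 135).
95% shade:
  R: 223 − 211.85 = 11.15 → 11
  G: 252 − 239.4 = 12.6 → 13
  B: 135 + 0.95×(0−135) = 135 − 128.25 = 6.75 → 7
  → #0B0D07
40% tone:
  R: 223 − 38 = 185 → 185
  G: 252 + 0.4×(128−252) = 252 − 49.6 = 202.4 → 202
  B: 135 + 0.4×(128−135) = 135 − 2.8 = 132.2 → 132
  → #B9CA84

#0B0D07, #B9CA84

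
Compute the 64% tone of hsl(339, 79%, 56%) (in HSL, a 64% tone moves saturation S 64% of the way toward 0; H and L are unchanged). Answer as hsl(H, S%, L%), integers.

S moves 64% from 79 toward 0: 79 − 50.56 = 28.44 → 28.
H and L are unchanged.

hsl(339, 28%, 56%)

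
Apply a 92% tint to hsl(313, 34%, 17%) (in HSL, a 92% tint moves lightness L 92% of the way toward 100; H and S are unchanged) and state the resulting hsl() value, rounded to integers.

L moves 92% from 17 toward 100: 17 + 76.36 = 93.36 → 93.
H and S are unchanged.

hsl(313, 34%, 93%)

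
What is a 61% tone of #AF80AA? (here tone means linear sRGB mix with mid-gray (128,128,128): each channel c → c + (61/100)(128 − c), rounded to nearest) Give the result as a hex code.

#AF80AA is rgb(175, 128, 170).
A 61% tone moves each channel 61% toward 128:
  R: 175 − 28.67 = 146.33 → 146
  G: 128 + 0.61×(128−128) = 128 + 0 = 128 → 128
  B: 170 − 25.62 = 144.38 → 144
rgb(146, 128, 144) = #928090.

#928090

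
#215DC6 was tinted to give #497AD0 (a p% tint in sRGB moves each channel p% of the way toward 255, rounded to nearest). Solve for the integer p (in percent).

#215DC6 is rgb(33, 93, 198); #497AD0 is rgb(73, 122, 208).
On the R channel (widest range): 73 ≈ 33 + (p/100)(255 − 33), so p ≈ 100×(73 − 33)/(255 − 33) = 4000/222 = 18.02.
p = 18 reproduces all three channels after rounding.

18%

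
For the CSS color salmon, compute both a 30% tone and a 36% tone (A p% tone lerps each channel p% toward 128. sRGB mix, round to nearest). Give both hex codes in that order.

CSS salmon is rgb(250, 128, 114).
30% tone:
  R: 250 − 36.6 = 213.4 → 213
  G: 128 + 0.3×(128−128) = 128 + 0 = 128 → 128
  B: 114 + 4.2 = 118.2 → 118
  → #d58076
36% tone:
  R: 250 + 0.36×(128−250) = 250 − 43.92 = 206.08 → 206
  G: 128 + 0.36×(128−128) = 128 + 0 = 128 → 128
  B: 114 + 0.36×(128−114) = 114 + 5.04 = 119.04 → 119
  → #ce8077

#d58076, #ce8077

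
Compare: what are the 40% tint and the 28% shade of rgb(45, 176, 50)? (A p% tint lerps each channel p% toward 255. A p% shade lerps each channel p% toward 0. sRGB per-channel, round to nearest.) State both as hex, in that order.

40% tint:
  R: 45 + 0.4×(255−45) = 45 + 84 = 129 → 129
  G: 176 + 0.4×(255−176) = 176 + 31.6 = 207.6 → 208
  B: 50 + 0.4×(255−50) = 50 + 82 = 132 → 132
  → #81D084
28% shade:
  R: 45 + 0.28×(0−45) = 45 − 12.6 = 32.4 → 32
  G: 176 + 0.28×(0−176) = 176 − 49.28 = 126.72 → 127
  B: 50 − 14 = 36 → 36
  → #207F24

#81D084, #207F24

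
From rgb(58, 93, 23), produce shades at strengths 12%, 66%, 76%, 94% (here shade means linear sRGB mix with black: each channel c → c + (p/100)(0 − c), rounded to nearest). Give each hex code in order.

12%: (58 − 6.96 = 51.04→51, 93 − 11.16 = 81.84→82, 23 − 2.76 = 20.24→20) → #335214
66%: (58 − 38.28 = 19.72→20, 93 − 61.38 = 31.62→32, 23 − 15.18 = 7.82→8) → #142008
76%: (58 − 44.08 = 13.92→14, 93 − 70.68 = 22.32→22, 23 − 17.48 = 5.52→6) → #0E1606
94%: (58 − 54.52 = 3.48→3, 93 − 87.42 = 5.58→6, 23 − 21.62 = 1.38→1) → #030601

#335214, #142008, #0E1606, #030601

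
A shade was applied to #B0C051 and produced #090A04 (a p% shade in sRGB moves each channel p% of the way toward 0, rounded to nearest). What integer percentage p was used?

95%

#B0C051 is rgb(176, 192, 81); #090A04 is rgb(9, 10, 4).
On the G channel (widest range): 10 ≈ 192 + (p/100)(0 − 192), so p ≈ 100×(10 − 192)/(0 − 192) = -18200/-192 = 94.79.
p = 95 reproduces all three channels after rounding.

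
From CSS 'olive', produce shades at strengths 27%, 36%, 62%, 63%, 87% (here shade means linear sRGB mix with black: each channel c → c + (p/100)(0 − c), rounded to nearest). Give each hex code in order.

CSS olive is rgb(128, 128, 0).
27%: (128 − 34.56 = 93.44→93, 128 − 34.56 = 93.44→93, 0→0) → #5D5D00
36%: (128 − 46.08 = 81.92→82, 128 − 46.08 = 81.92→82, 0→0) → #525200
62%: (128 − 79.36 = 48.64→49, 128 − 79.36 = 48.64→49, 0→0) → #313100
63%: (128 − 80.64 = 47.36→47, 128 − 80.64 = 47.36→47, 0→0) → #2F2F00
87%: (128 − 111.36 = 16.64→17, 128 − 111.36 = 16.64→17, 0→0) → #111100

#5D5D00, #525200, #313100, #2F2F00, #111100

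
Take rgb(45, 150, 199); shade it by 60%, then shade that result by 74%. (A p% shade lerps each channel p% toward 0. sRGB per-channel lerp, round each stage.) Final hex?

#051015

A 60% shade moves each channel 60% toward 0:
  R: 45 + 0.6×(0−45) = 45 − 27 = 18 → 18
  G: 150 − 90 = 60 → 60
  B: 199 − 119.4 = 79.6 → 80
After the shade: rgb(18, 60, 80) = #123C50.
Lerp each channel 74% toward 0:
  R: 18 + 0.74×(0−18) = 18 − 13.32 = 4.68 → 5
  G: 60 + 0.74×(0−60) = 60 − 44.4 = 15.6 → 16
  B: 80 + 0.74×(0−80) = 80 − 59.2 = 20.8 → 21
rgb(5, 16, 21) = #051015.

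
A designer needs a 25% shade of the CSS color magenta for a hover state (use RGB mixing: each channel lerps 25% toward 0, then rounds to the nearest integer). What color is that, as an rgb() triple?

CSS magenta is rgb(255, 0, 255).
Per channel, c → c + 0.25(0 − c):
  R: 255 + 0.25×(0−255) = 255 − 63.75 = 191.25 → 191
  G: 0 + 0.25×(0−0) = 0 + 0 = 0 → 0
  B: 255 + 0.25×(0−255) = 255 − 63.75 = 191.25 → 191

rgb(191, 0, 191)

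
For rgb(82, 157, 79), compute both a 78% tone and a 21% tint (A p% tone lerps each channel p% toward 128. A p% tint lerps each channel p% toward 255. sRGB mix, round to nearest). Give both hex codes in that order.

#768675, #76b274

78% tone:
  R: 82 + 0.78×(128−82) = 82 + 35.88 = 117.88 → 118
  G: 157 − 22.62 = 134.38 → 134
  B: 79 + 0.78×(128−79) = 79 + 38.22 = 117.22 → 117
  → #768675
21% tint:
  R: 82 + 36.33 = 118.33 → 118
  G: 157 + 0.21×(255−157) = 157 + 20.58 = 177.58 → 178
  B: 79 + 0.21×(255−79) = 79 + 36.96 = 115.96 → 116
  → #76b274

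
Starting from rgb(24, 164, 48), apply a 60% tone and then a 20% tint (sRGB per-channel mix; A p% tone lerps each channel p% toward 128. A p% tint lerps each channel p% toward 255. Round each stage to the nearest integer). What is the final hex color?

A 60% tone moves each channel 60% toward 128:
  R: 24 + 0.6×(128−24) = 24 + 62.4 = 86.4 → 86
  G: 164 + 0.6×(128−164) = 164 − 21.6 = 142.4 → 142
  B: 48 + 0.6×(128−48) = 48 + 48 = 96 → 96
After the tone: rgb(86, 142, 96) = #568E60.
Per channel, c → c + 0.2(255 − c):
  R: 86 + 0.2×(255−86) = 86 + 33.8 = 119.8 → 120
  G: 142 + 22.6 = 164.6 → 165
  B: 96 + 0.2×(255−96) = 96 + 31.8 = 127.8 → 128
rgb(120, 165, 128) = #78A580.

#78A580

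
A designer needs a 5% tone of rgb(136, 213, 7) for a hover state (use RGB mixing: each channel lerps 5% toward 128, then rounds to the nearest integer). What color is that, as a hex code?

#88D10D

Lerp each channel 5% toward 128:
  R: 136 − 0.4 = 135.6 → 136
  G: 213 + 0.05×(128−213) = 213 − 4.25 = 208.75 → 209
  B: 7 + 0.05×(128−7) = 7 + 6.05 = 13.05 → 13
rgb(136, 209, 13) = #88D10D.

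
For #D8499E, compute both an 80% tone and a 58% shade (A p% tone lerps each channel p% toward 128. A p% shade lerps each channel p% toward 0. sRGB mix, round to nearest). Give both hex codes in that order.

#D8499E is rgb(216, 73, 158).
80% tone:
  R: 216 − 70.4 = 145.6 → 146
  G: 73 + 0.8×(128−73) = 73 + 44 = 117 → 117
  B: 158 − 24 = 134 → 134
  → #927586
58% shade:
  R: 216 − 125.28 = 90.72 → 91
  G: 73 + 0.58×(0−73) = 73 − 42.34 = 30.66 → 31
  B: 158 + 0.58×(0−158) = 158 − 91.64 = 66.36 → 66
  → #5B1F42

#927586, #5B1F42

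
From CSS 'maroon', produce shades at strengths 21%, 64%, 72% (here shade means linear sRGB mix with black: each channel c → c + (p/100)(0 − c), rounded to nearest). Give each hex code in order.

CSS maroon is rgb(128, 0, 0).
21%: (128 − 26.88 = 101.12→101, 0→0, 0→0) → #650000
64%: (128 − 81.92 = 46.08→46, 0→0, 0→0) → #2E0000
72%: (128 − 92.16 = 35.84→36, 0→0, 0→0) → #240000

#650000, #2E0000, #240000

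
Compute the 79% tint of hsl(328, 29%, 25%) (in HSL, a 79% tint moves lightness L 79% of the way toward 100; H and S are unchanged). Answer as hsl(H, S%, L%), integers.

L moves 79% from 25 toward 100: 25 + 59.25 = 84.25 → 84.
H and S are unchanged.

hsl(328, 29%, 84%)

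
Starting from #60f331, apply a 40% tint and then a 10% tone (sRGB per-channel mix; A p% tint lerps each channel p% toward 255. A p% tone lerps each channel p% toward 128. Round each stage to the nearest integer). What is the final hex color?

#60f331 is rgb(96, 243, 49).
Per channel, c → c + 0.4(255 − c):
  R: 96 + 63.6 = 159.6 → 160
  G: 243 + 0.4×(255−243) = 243 + 4.8 = 247.8 → 248
  B: 49 + 0.4×(255−49) = 49 + 82.4 = 131.4 → 131
After the tint: rgb(160, 248, 131) = #a0f883.
Per channel, c → c + 0.1(128 − c):
  R: 160 + 0.1×(128−160) = 160 − 3.2 = 156.8 → 157
  G: 248 + 0.1×(128−248) = 248 − 12 = 236 → 236
  B: 131 + 0.1×(128−131) = 131 − 0.3 = 130.7 → 131
rgb(157, 236, 131) = #9dec83.

#9dec83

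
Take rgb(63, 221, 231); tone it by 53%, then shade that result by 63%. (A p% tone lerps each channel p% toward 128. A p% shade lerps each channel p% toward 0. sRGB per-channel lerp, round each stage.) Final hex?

A 53% tone moves each channel 53% toward 128:
  R: 63 + 0.53×(128−63) = 63 + 34.45 = 97.45 → 97
  G: 221 + 0.53×(128−221) = 221 − 49.29 = 171.71 → 172
  B: 231 + 0.53×(128−231) = 231 − 54.59 = 176.41 → 176
After the tone: rgb(97, 172, 176) = #61ACB0.
Per channel, c → c + 0.63(0 − c):
  R: 97 + 0.63×(0−97) = 97 − 61.11 = 35.89 → 36
  G: 172 − 108.36 = 63.64 → 64
  B: 176 + 0.63×(0−176) = 176 − 110.88 = 65.12 → 65
rgb(36, 64, 65) = #244041.

#244041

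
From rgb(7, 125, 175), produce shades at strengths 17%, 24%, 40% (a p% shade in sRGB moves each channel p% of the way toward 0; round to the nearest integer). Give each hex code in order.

#066891, #055f85, #044b69

17%: (7 − 1.19 = 5.81→6, 125 − 21.25 = 103.75→104, 175 − 29.75 = 145.25→145) → #066891
24%: (7 − 1.68 = 5.32→5, 125 − 30 = 95→95, 175 − 42 = 133→133) → #055f85
40%: (7 − 2.8 = 4.2→4, 125 − 50 = 75→75, 175 − 70 = 105→105) → #044b69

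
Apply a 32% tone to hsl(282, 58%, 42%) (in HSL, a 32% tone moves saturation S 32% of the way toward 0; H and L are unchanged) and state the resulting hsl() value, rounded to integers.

S moves 32% from 58 toward 0: 58 − 18.56 = 39.44 → 39.
H and L are unchanged.

hsl(282, 39%, 42%)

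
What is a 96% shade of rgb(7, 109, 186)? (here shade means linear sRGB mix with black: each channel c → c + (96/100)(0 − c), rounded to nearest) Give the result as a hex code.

Lerp each channel 96% toward 0:
  R: 7 − 6.72 = 0.28 → 0
  G: 109 + 0.96×(0−109) = 109 − 104.64 = 4.36 → 4
  B: 186 + 0.96×(0−186) = 186 − 178.56 = 7.44 → 7
rgb(0, 4, 7) = #000407.

#000407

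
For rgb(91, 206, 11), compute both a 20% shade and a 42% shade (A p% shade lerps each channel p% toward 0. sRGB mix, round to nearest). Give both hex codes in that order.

20% shade:
  R: 91 + 0.2×(0−91) = 91 − 18.2 = 72.8 → 73
  G: 206 + 0.2×(0−206) = 206 − 41.2 = 164.8 → 165
  B: 11 − 2.2 = 8.8 → 9
  → #49A509
42% shade:
  R: 91 + 0.42×(0−91) = 91 − 38.22 = 52.78 → 53
  G: 206 + 0.42×(0−206) = 206 − 86.52 = 119.48 → 119
  B: 11 − 4.62 = 6.38 → 6
  → #357706

#49A509, #357706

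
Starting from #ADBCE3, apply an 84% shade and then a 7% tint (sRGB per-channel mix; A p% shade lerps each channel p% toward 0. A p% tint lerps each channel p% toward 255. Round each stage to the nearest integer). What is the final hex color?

#ADBCE3 is rgb(173, 188, 227).
Per channel, c → c + 0.84(0 − c):
  R: 173 − 145.32 = 27.68 → 28
  G: 188 − 157.92 = 30.08 → 30
  B: 227 − 190.68 = 36.32 → 36
After the shade: rgb(28, 30, 36) = #1C1E24.
Per channel, c → c + 0.07(255 − c):
  R: 28 + 0.07×(255−28) = 28 + 15.89 = 43.89 → 44
  G: 30 + 0.07×(255−30) = 30 + 15.75 = 45.75 → 46
  B: 36 + 15.33 = 51.33 → 51
rgb(44, 46, 51) = #2C2E33.

#2C2E33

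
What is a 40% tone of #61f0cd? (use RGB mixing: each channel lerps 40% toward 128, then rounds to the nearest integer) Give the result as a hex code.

#61f0cd is rgb(97, 240, 205).
Lerp each channel 40% toward 128:
  R: 97 + 0.4×(128−97) = 97 + 12.4 = 109.4 → 109
  G: 240 + 0.4×(128−240) = 240 − 44.8 = 195.2 → 195
  B: 205 − 30.8 = 174.2 → 174
rgb(109, 195, 174) = #6dc3ae.

#6dc3ae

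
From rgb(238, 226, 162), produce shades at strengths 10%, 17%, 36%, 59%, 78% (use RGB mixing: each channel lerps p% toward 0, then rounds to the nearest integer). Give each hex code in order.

10%: (238 − 23.8 = 214.2→214, 226 − 22.6 = 203.4→203, 162 − 16.2 = 145.8→146) → #d6cb92
17%: (238 − 40.46 = 197.54→198, 226 − 38.42 = 187.58→188, 162 − 27.54 = 134.46→134) → #c6bc86
36%: (238 − 85.68 = 152.32→152, 226 − 81.36 = 144.64→145, 162 − 58.32 = 103.68→104) → #989168
59%: (238 − 140.42 = 97.58→98, 226 − 133.34 = 92.66→93, 162 − 95.58 = 66.42→66) → #625d42
78%: (238 − 185.64 = 52.36→52, 226 − 176.28 = 49.72→50, 162 − 126.36 = 35.64→36) → #343224

#d6cb92, #c6bc86, #989168, #625d42, #343224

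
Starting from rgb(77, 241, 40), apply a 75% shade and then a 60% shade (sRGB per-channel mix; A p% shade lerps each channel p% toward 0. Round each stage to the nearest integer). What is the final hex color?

A 75% shade moves each channel 75% toward 0:
  R: 77 + 0.75×(0−77) = 77 − 57.75 = 19.25 → 19
  G: 241 + 0.75×(0−241) = 241 − 180.75 = 60.25 → 60
  B: 40 − 30 = 10 → 10
After the shade: rgb(19, 60, 10) = #133C0A.
A 60% shade moves each channel 60% toward 0:
  R: 19 − 11.4 = 7.6 → 8
  G: 60 + 0.6×(0−60) = 60 − 36 = 24 → 24
  B: 10 + 0.6×(0−10) = 10 − 6 = 4 → 4
rgb(8, 24, 4) = #081804.

#081804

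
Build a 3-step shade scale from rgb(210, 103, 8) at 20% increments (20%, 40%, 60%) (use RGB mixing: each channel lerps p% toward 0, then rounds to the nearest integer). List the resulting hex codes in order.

20%: (210 − 42 = 168→168, 103 − 20.6 = 82.4→82, 8 − 1.6 = 6.4→6) → #A85206
40%: (210 − 84 = 126→126, 103 − 41.2 = 61.8→62, 8 − 3.2 = 4.8→5) → #7E3E05
60%: (210 − 126 = 84→84, 103 − 61.8 = 41.2→41, 8 − 4.8 = 3.2→3) → #542903

#A85206, #7E3E05, #542903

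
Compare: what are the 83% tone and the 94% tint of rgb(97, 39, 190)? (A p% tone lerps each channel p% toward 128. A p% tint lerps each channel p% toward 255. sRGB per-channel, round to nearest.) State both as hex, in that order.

83% tone:
  R: 97 + 0.83×(128−97) = 97 + 25.73 = 122.73 → 123
  G: 39 + 73.87 = 112.87 → 113
  B: 190 − 51.46 = 138.54 → 139
  → #7B718B
94% tint:
  R: 97 + 0.94×(255−97) = 97 + 148.52 = 245.52 → 246
  G: 39 + 0.94×(255−39) = 39 + 203.04 = 242.04 → 242
  B: 190 + 0.94×(255−190) = 190 + 61.1 = 251.1 → 251
  → #F6F2FB

#7B718B, #F6F2FB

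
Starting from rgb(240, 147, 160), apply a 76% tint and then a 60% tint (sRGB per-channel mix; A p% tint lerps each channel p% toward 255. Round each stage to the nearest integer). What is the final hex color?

#fdf5f6

Lerp each channel 76% toward 255:
  R: 240 + 11.4 = 251.4 → 251
  G: 147 + 82.08 = 229.08 → 229
  B: 160 + 0.76×(255−160) = 160 + 72.2 = 232.2 → 232
After the tint: rgb(251, 229, 232) = #fbe5e8.
Per channel, c → c + 0.6(255 − c):
  R: 251 + 0.6×(255−251) = 251 + 2.4 = 253.4 → 253
  G: 229 + 0.6×(255−229) = 229 + 15.6 = 244.6 → 245
  B: 232 + 0.6×(255−232) = 232 + 13.8 = 245.8 → 246
rgb(253, 245, 246) = #fdf5f6.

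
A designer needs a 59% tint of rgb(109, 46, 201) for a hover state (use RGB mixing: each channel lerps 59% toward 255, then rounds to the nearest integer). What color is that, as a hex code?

#c3a9e9

Per channel, c → c + 0.59(255 − c):
  R: 109 + 86.14 = 195.14 → 195
  G: 46 + 123.31 = 169.31 → 169
  B: 201 + 31.86 = 232.86 → 233
rgb(195, 169, 233) = #c3a9e9.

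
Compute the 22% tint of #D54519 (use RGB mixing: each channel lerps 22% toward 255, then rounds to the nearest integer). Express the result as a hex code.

#DE6E4C

#D54519 is rgb(213, 69, 25).
A 22% tint moves each channel 22% toward 255:
  R: 213 + 0.22×(255−213) = 213 + 9.24 = 222.24 → 222
  G: 69 + 0.22×(255−69) = 69 + 40.92 = 109.92 → 110
  B: 25 + 50.6 = 75.6 → 76
rgb(222, 110, 76) = #DE6E4C.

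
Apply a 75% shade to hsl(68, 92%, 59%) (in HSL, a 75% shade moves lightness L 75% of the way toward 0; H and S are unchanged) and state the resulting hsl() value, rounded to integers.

L moves 75% from 59 toward 0: 59 − 44.25 = 14.75 → 15.
H and S are unchanged.

hsl(68, 92%, 15%)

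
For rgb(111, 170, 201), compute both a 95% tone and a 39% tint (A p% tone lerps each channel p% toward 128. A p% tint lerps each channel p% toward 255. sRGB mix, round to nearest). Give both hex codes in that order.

95% tone:
  R: 111 + 16.15 = 127.15 → 127
  G: 170 + 0.95×(128−170) = 170 − 39.9 = 130.1 → 130
  B: 201 + 0.95×(128−201) = 201 − 69.35 = 131.65 → 132
  → #7F8284
39% tint:
  R: 111 + 0.39×(255−111) = 111 + 56.16 = 167.16 → 167
  G: 170 + 0.39×(255−170) = 170 + 33.15 = 203.15 → 203
  B: 201 + 0.39×(255−201) = 201 + 21.06 = 222.06 → 222
  → #A7CBDE

#7F8284, #A7CBDE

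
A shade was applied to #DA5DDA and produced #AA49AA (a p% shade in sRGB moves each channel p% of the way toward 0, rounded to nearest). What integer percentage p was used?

22%

#DA5DDA is rgb(218, 93, 218); #AA49AA is rgb(170, 73, 170).
On the R channel (widest range): 170 ≈ 218 + (p/100)(0 − 218), so p ≈ 100×(170 − 218)/(0 − 218) = -4800/-218 = 22.02.
p = 22 reproduces all three channels after rounding.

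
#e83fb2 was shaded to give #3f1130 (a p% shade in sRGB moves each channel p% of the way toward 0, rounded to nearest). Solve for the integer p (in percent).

73%

#e83fb2 is rgb(232, 63, 178); #3f1130 is rgb(63, 17, 48).
On the R channel (widest range): 63 ≈ 232 + (p/100)(0 − 232), so p ≈ 100×(63 − 232)/(0 − 232) = -16900/-232 = 72.84.
p = 73 reproduces all three channels after rounding.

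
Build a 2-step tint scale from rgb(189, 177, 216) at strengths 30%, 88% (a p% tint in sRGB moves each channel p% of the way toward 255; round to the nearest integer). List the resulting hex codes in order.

30%: (189 + 19.8 = 208.8→209, 177 + 23.4 = 200.4→200, 216 + 11.7 = 227.7→228) → #D1C8E4
88%: (189 + 58.08 = 247.08→247, 177 + 68.64 = 245.64→246, 216 + 34.32 = 250.32→250) → #F7F6FA

#D1C8E4, #F7F6FA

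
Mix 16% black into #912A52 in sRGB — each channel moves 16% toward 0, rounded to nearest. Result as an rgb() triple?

#912A52 is rgb(145, 42, 82).
Lerp each channel 16% toward 0:
  R: 145 + 0.16×(0−145) = 145 − 23.2 = 121.8 → 122
  G: 42 − 6.72 = 35.28 → 35
  B: 82 + 0.16×(0−82) = 82 − 13.12 = 68.88 → 69

rgb(122, 35, 69)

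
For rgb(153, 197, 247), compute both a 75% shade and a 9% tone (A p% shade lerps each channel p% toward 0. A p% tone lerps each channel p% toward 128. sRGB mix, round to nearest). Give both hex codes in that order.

75% shade:
  R: 153 − 114.75 = 38.25 → 38
  G: 197 − 147.75 = 49.25 → 49
  B: 247 + 0.75×(0−247) = 247 − 185.25 = 61.75 → 62
  → #26313E
9% tone:
  R: 153 − 2.25 = 150.75 → 151
  G: 197 − 6.21 = 190.79 → 191
  B: 247 + 0.09×(128−247) = 247 − 10.71 = 236.29 → 236
  → #97BFEC

#26313E, #97BFEC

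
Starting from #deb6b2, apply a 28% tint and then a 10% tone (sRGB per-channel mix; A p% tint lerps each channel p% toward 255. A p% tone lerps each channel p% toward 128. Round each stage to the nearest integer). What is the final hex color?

#deb6b2 is rgb(222, 182, 178).
Lerp each channel 28% toward 255:
  R: 222 + 9.24 = 231.24 → 231
  G: 182 + 20.44 = 202.44 → 202
  B: 178 + 0.28×(255−178) = 178 + 21.56 = 199.56 → 200
After the tint: rgb(231, 202, 200) = #e7cac8.
Lerp each channel 10% toward 128:
  R: 231 + 0.1×(128−231) = 231 − 10.3 = 220.7 → 221
  G: 202 − 7.4 = 194.6 → 195
  B: 200 + 0.1×(128−200) = 200 − 7.2 = 192.8 → 193
rgb(221, 195, 193) = #ddc3c1.

#ddc3c1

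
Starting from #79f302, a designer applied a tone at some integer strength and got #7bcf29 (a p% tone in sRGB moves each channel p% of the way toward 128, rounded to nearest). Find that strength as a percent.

31%

#79f302 is rgb(121, 243, 2); #7bcf29 is rgb(123, 207, 41).
On the B channel (widest range): 41 ≈ 2 + (p/100)(128 − 2), so p ≈ 100×(41 − 2)/(128 − 2) = 3900/126 = 30.95.
p = 31 reproduces all three channels after rounding.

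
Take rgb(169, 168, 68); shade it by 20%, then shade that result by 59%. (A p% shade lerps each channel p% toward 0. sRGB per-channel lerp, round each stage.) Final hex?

A 20% shade moves each channel 20% toward 0:
  R: 169 − 33.8 = 135.2 → 135
  G: 168 + 0.2×(0−168) = 168 − 33.6 = 134.4 → 134
  B: 68 − 13.6 = 54.4 → 54
After the shade: rgb(135, 134, 54) = #878636.
Lerp each channel 59% toward 0:
  R: 135 − 79.65 = 55.35 → 55
  G: 134 + 0.59×(0−134) = 134 − 79.06 = 54.94 → 55
  B: 54 + 0.59×(0−54) = 54 − 31.86 = 22.14 → 22
rgb(55, 55, 22) = #373716.

#373716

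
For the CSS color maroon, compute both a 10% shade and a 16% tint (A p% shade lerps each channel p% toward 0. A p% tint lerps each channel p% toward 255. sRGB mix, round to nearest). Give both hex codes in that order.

CSS maroon is rgb(128, 0, 0).
10% shade:
  R: 128 − 12.8 = 115.2 → 115
  G: 0 + 0 = 0 → 0
  B: 0 + 0.1×(0−0) = 0 + 0 = 0 → 0
  → #730000
16% tint:
  R: 128 + 0.16×(255−128) = 128 + 20.32 = 148.32 → 148
  G: 0 + 40.8 = 40.8 → 41
  B: 0 + 0.16×(255−0) = 0 + 40.8 = 40.8 → 41
  → #942929

#730000, #942929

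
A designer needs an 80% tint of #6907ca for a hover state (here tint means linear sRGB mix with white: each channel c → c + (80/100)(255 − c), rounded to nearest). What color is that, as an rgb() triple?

#6907ca is rgb(105, 7, 202).
Lerp each channel 80% toward 255:
  R: 105 + 0.8×(255−105) = 105 + 120 = 225 → 225
  G: 7 + 198.4 = 205.4 → 205
  B: 202 + 42.4 = 244.4 → 244

rgb(225, 205, 244)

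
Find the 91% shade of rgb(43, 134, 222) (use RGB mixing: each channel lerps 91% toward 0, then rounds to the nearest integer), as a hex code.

Lerp each channel 91% toward 0:
  R: 43 + 0.91×(0−43) = 43 − 39.13 = 3.87 → 4
  G: 134 + 0.91×(0−134) = 134 − 121.94 = 12.06 → 12
  B: 222 − 202.02 = 19.98 → 20
rgb(4, 12, 20) = #040c14.

#040c14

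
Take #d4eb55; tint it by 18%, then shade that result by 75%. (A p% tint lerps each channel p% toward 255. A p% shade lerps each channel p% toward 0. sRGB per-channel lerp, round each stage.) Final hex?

#d4eb55 is rgb(212, 235, 85).
An 18% tint moves each channel 18% toward 255:
  R: 212 + 0.18×(255−212) = 212 + 7.74 = 219.74 → 220
  G: 235 + 3.6 = 238.6 → 239
  B: 85 + 0.18×(255−85) = 85 + 30.6 = 115.6 → 116
After the tint: rgb(220, 239, 116) = #dcef74.
Per channel, c → c + 0.75(0 − c):
  R: 220 − 165 = 55 → 55
  G: 239 + 0.75×(0−239) = 239 − 179.25 = 59.75 → 60
  B: 116 + 0.75×(0−116) = 116 − 87 = 29 → 29
rgb(55, 60, 29) = #373c1d.

#373c1d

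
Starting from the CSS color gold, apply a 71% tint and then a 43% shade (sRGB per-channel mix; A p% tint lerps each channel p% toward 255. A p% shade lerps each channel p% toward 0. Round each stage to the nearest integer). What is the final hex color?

CSS gold is rgb(255, 215, 0).
A 71% tint moves each channel 71% toward 255:
  R: 255 + 0 = 255 → 255
  G: 215 + 28.4 = 243.4 → 243
  B: 0 + 0.71×(255−0) = 0 + 181.05 = 181.05 → 181
After the tint: rgb(255, 243, 181) = #FFF3B5.
Lerp each channel 43% toward 0:
  R: 255 − 109.65 = 145.35 → 145
  G: 243 − 104.49 = 138.51 → 139
  B: 181 + 0.43×(0−181) = 181 − 77.83 = 103.17 → 103
rgb(145, 139, 103) = #918B67.

#918B67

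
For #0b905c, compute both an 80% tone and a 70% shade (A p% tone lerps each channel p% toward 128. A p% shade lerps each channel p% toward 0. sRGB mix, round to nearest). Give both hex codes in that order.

#0b905c is rgb(11, 144, 92).
80% tone:
  R: 11 + 93.6 = 104.6 → 105
  G: 144 + 0.8×(128−144) = 144 − 12.8 = 131.2 → 131
  B: 92 + 28.8 = 120.8 → 121
  → #698379
70% shade:
  R: 11 + 0.7×(0−11) = 11 − 7.7 = 3.3 → 3
  G: 144 + 0.7×(0−144) = 144 − 100.8 = 43.2 → 43
  B: 92 + 0.7×(0−92) = 92 − 64.4 = 27.6 → 28
  → #032b1c

#698379, #032b1c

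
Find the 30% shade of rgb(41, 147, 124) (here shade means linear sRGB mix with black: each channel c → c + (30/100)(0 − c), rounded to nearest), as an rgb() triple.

rgb(29, 103, 87)

Per channel, c → c + 0.3(0 − c):
  R: 41 + 0.3×(0−41) = 41 − 12.3 = 28.7 → 29
  G: 147 − 44.1 = 102.9 → 103
  B: 124 + 0.3×(0−124) = 124 − 37.2 = 86.8 → 87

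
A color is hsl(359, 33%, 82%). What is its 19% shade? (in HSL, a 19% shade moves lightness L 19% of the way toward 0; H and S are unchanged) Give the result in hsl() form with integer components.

L moves 19% from 82 toward 0: 82 − 15.58 = 66.42 → 66.
H and S are unchanged.

hsl(359, 33%, 66%)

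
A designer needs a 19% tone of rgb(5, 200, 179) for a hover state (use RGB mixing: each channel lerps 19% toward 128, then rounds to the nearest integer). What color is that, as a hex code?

Lerp each channel 19% toward 128:
  R: 5 + 23.37 = 28.37 → 28
  G: 200 − 13.68 = 186.32 → 186
  B: 179 − 9.69 = 169.31 → 169
rgb(28, 186, 169) = #1cbaa9.

#1cbaa9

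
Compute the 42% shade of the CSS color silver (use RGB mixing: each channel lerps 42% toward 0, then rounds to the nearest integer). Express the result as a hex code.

CSS silver is rgb(192, 192, 192).
Lerp each channel 42% toward 0:
  R: 192 − 80.64 = 111.36 → 111
  G: 192 + 0.42×(0−192) = 192 − 80.64 = 111.36 → 111
  B: 192 − 80.64 = 111.36 → 111
rgb(111, 111, 111) = #6F6F6F.

#6F6F6F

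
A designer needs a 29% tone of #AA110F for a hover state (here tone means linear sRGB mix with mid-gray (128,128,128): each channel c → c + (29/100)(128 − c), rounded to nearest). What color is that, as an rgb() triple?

rgb(158, 49, 48)

#AA110F is rgb(170, 17, 15).
Lerp each channel 29% toward 128:
  R: 170 + 0.29×(128−170) = 170 − 12.18 = 157.82 → 158
  G: 17 + 32.19 = 49.19 → 49
  B: 15 + 0.29×(128−15) = 15 + 32.77 = 47.77 → 48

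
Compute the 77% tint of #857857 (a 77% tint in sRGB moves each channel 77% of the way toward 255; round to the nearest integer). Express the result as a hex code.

#857857 is rgb(133, 120, 87).
Lerp each channel 77% toward 255:
  R: 133 + 93.94 = 226.94 → 227
  G: 120 + 0.77×(255−120) = 120 + 103.95 = 223.95 → 224
  B: 87 + 129.36 = 216.36 → 216
rgb(227, 224, 216) = #e3e0d8.

#e3e0d8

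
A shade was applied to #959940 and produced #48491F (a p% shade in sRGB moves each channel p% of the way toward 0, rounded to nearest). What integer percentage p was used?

#959940 is rgb(149, 153, 64); #48491F is rgb(72, 73, 31).
On the G channel (widest range): 73 ≈ 153 + (p/100)(0 − 153), so p ≈ 100×(73 − 153)/(0 − 153) = -8000/-153 = 52.29.
p = 52 reproduces all three channels after rounding.

52%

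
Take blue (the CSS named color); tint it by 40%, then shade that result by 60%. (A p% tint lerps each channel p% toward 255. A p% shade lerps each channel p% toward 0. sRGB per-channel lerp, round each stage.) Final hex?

#292966

CSS blue is rgb(0, 0, 255).
A 40% tint moves each channel 40% toward 255:
  R: 0 + 102 = 102 → 102
  G: 0 + 0.4×(255−0) = 0 + 102 = 102 → 102
  B: 255 + 0.4×(255−255) = 255 + 0 = 255 → 255
After the tint: rgb(102, 102, 255) = #6666ff.
Lerp each channel 60% toward 0:
  R: 102 − 61.2 = 40.8 → 41
  G: 102 + 0.6×(0−102) = 102 − 61.2 = 40.8 → 41
  B: 255 − 153 = 102 → 102
rgb(41, 41, 102) = #292966.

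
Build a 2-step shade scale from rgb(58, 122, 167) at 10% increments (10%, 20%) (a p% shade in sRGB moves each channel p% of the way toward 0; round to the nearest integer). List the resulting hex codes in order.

#346e96, #2e6286

10%: (58 − 5.8 = 52.2→52, 122 − 12.2 = 109.8→110, 167 − 16.7 = 150.3→150) → #346e96
20%: (58 − 11.6 = 46.4→46, 122 − 24.4 = 97.6→98, 167 − 33.4 = 133.6→134) → #2e6286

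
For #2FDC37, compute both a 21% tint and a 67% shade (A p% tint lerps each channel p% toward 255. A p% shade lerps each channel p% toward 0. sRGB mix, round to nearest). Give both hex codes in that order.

#5BE361, #104912

#2FDC37 is rgb(47, 220, 55).
21% tint:
  R: 47 + 0.21×(255−47) = 47 + 43.68 = 90.68 → 91
  G: 220 + 7.35 = 227.35 → 227
  B: 55 + 42 = 97 → 97
  → #5BE361
67% shade:
  R: 47 − 31.49 = 15.51 → 16
  G: 220 − 147.4 = 72.6 → 73
  B: 55 + 0.67×(0−55) = 55 − 36.85 = 18.15 → 18
  → #104912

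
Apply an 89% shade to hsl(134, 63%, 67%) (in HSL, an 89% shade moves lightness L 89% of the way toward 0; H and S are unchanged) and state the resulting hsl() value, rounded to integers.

L moves 89% from 67 toward 0: 67 − 59.63 = 7.37 → 7.
H and S are unchanged.

hsl(134, 63%, 7%)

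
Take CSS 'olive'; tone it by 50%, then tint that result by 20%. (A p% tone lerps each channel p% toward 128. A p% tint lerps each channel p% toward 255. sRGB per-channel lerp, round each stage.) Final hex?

#999966

CSS olive is rgb(128, 128, 0).
Lerp each channel 50% toward 128:
  R: 128 + 0.5×(128−128) = 128 + 0 = 128 → 128
  G: 128 + 0 = 128 → 128
  B: 0 + 0.5×(128−0) = 0 + 64 = 64 → 64
After the tone: rgb(128, 128, 64) = #808040.
Lerp each channel 20% toward 255:
  R: 128 + 0.2×(255−128) = 128 + 25.4 = 153.4 → 153
  G: 128 + 0.2×(255−128) = 128 + 25.4 = 153.4 → 153
  B: 64 + 0.2×(255−64) = 64 + 38.2 = 102.2 → 102
rgb(153, 153, 102) = #999966.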